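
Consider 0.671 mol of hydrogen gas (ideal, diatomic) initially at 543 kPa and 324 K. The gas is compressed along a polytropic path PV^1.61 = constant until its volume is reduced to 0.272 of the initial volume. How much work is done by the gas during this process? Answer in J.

-3590 J

V₁ = nRT₁/P₁ = 0.671×8.314×324/543 = 3.33 L.
Polytropic n=1.61: T₂ = T₁(V₁/V₂)^(n−1) = 324×(3.68)^0.61 = 717 K; P₂ = P₁(V₁/V₂)^n = 4420 kPa.
W = (P₁V₁−P₂V₂)/(n−1) = (543×3.33−4420×0.905)/0.61 = -3590 J.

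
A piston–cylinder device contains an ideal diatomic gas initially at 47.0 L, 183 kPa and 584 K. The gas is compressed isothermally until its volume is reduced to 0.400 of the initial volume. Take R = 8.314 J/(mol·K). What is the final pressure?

458 kPa

Isothermal: T stays 584 K; PV = const ⇒ V₂ = 18.8 L, P₂ = 458 kPa.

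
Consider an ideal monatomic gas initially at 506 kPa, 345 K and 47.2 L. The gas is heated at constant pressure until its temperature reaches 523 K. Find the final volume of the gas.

Isobaric: P stays 506 kPa; V/T = const ⇒ T₂ = 523 K, V₂ = 71.6 L.

71.6 L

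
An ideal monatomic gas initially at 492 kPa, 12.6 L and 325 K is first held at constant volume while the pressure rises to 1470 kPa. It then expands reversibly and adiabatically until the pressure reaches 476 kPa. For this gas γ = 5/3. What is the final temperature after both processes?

619 K

n = P₁V₁/(RT₁) = 492×12.6/(8.314×325) = 2.29 mol.
Step 1 — Isochoric: V stays 12.6 L; P/T = const ⇒ T₂ = 971 K, P₂ = 1470 kPa.
W = 0 (no volume change).
ΔU = nCvΔT = 2.29×12.5×(971−325) = 18500 J.
Q = ΔU = 18500 J.
State after step 1: P = 1470 kPa, V = 12.6 L, T = 971 K.
Step 2 — Adiabatic: T₂/T₁ = (P₂/P₁)^((γ−1)/γ) ⇒ T₂ = 971×(0.324)^0.400 = 619 K; V₂ = 24.8 L.
ΔU = nCvΔT = 2.29×12.5×(619−971) = -10100 J.
Q = 0 for an adiabatic process, so W = −ΔU = 10100 J.
Net over both steps: W = 10100 J, Q = 18500 J, ΔU = 8400 J.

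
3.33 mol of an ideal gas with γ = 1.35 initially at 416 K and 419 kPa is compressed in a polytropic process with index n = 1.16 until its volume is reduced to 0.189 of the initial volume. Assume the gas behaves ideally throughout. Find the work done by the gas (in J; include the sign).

V₁ = nRT₁/P₁ = 3.33×8.314×416/419 = 27.5 L.
Polytropic n=1.16: T₂ = T₁(V₁/V₂)^(n−1) = 416×(5.29)^0.16 = 543 K; P₂ = P₁(V₁/V₂)^n = 2890 kPa.
W = (P₁V₁−P₂V₂)/(n−1) = (419×27.5−2890×5.20)/0.16 = -22000 J.

-22000 J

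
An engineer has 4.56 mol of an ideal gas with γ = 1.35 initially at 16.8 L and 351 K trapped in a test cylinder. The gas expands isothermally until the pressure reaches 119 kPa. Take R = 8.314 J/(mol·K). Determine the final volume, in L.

P₁ = nRT₁/V₁ = 4.56×8.314×351/16.8 = 792 kPa.
Isothermal: T stays 351 K; PV = const ⇒ V₂ = 112 L, P₂ = 119 kPa.

112 L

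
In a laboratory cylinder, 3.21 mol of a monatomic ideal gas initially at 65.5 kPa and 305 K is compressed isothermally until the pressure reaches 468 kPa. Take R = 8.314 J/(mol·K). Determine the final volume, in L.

V₁ = nRT₁/P₁ = 3.21×8.314×305/65.5 = 124 L.
Isothermal: T stays 305 K; PV = const ⇒ V₂ = 17.4 L, P₂ = 468 kPa.

17.4 L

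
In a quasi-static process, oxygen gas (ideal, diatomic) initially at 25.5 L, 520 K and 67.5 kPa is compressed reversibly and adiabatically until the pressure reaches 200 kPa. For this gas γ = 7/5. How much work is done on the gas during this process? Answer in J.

n = P₁V₁/(RT₁) = 67.5×25.5/(8.314×520) = 0.398 mol.
Adiabatic: T₂/T₁ = (P₂/P₁)^((γ−1)/γ) ⇒ T₂ = 520×(2.96)^0.286 = 709 K; V₂ = 11.7 L.
ΔU = nCvΔT = 0.398×20.8×(709−520) = 1570 J.
Q = 0 for an adiabatic process, so W = −ΔU = -1570 J.
Work done on the gas = −W_by = 1570 J.

1570 J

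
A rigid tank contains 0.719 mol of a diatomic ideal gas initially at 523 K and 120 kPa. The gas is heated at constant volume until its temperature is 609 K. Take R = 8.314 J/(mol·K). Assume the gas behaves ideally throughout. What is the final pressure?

V₁ = nRT₁/P₁ = 0.719×8.314×523/120 = 26.1 L.
Isochoric: V stays 26.1 L; P/T = const ⇒ T₂ = 609 K, P₂ = 140 kPa.

140 kPa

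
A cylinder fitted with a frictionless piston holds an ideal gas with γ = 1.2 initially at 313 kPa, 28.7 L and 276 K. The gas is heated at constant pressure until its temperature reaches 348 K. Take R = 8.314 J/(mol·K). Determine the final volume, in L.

36.2 L

Isobaric: P stays 313 kPa; V/T = const ⇒ T₂ = 348 K, V₂ = 36.2 L.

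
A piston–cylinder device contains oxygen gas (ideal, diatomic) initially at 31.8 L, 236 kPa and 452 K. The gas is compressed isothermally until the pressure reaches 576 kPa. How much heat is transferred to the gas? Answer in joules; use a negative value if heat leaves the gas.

-6700 J

n = P₁V₁/(RT₁) = 236×31.8/(8.314×452) = 2.00 mol.
Isothermal: T stays 452 K; PV = const ⇒ V₂ = 13.0 L, P₂ = 576 kPa.
ΔU = 0 (ideal gas, T constant).
W = nRT ln(V₂/V₁) = 2.00×8.314×452×ln(0.410) = -6700 J.
Q = ΔU + W = -6700 J.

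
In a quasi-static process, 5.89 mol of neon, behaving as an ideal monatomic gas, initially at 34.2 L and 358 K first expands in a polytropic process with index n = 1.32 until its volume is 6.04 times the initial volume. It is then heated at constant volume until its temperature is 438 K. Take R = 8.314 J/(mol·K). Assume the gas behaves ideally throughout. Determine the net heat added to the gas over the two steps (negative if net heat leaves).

29800 J

P₁ = nRT₁/V₁ = 5.89×8.314×358/34.2 = 513 kPa.
Step 1 — Polytropic n=1.32: T₂ = T₁(V₁/V₂)^(n−1) = 358×(0.166)^0.32 = 201 K; P₂ = P₁(V₁/V₂)^n = 47.7 kPa.
W = (P₁V₁−P₂V₂)/(n−1) = (513×34.2−47.7×207)/0.32 = 24000 J.
ΔU = nCvΔT = 5.89×12.5×(201−358) = -11500 J.
Q = ΔU + W = 12500 J.
State after step 1: P = 47.7 kPa, V = 207 L, T = 201 K.
Step 2 — Isochoric: V stays 207 L; P/T = const ⇒ T₂ = 438 K, P₂ = 104 kPa.
W = 0 (no volume change).
ΔU = nCvΔT = 5.89×12.5×(438−201) = 17400 J.
Q = ΔU = 17400 J.
Net over both steps: W = 24000 J, Q = 29800 J, ΔU = 5880 J.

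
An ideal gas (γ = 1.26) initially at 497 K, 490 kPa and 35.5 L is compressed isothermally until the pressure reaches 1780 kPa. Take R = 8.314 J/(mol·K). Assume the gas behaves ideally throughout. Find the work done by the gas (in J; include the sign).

-22400 J

n = P₁V₁/(RT₁) = 490×35.5/(8.314×497) = 4.21 mol.
Isothermal: T stays 497 K; PV = const ⇒ V₂ = 9.77 L, P₂ = 1780 kPa.
W = nRT ln(V₂/V₁) = 4.21×8.314×497×ln(0.275) = -22400 J.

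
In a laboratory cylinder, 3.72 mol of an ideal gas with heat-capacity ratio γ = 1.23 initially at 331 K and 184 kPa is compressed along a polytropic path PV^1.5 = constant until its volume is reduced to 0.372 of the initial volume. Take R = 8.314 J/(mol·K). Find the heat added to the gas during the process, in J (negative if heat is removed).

15400 J

V₁ = nRT₁/P₁ = 3.72×8.314×331/184 = 55.6 L.
Polytropic n=1.5: T₂ = T₁(V₁/V₂)^(n−1) = 331×(2.69)^0.50 = 543 K; P₂ = P₁(V₁/V₂)^n = 811 kPa.
W = (P₁V₁−P₂V₂)/(n−1) = (184×55.6−811×20.7)/0.50 = -13100 J.
ΔU = nCvΔT = 3.72×36.1×(543−331) = 28500 J.
Q = ΔU + W = 15400 J.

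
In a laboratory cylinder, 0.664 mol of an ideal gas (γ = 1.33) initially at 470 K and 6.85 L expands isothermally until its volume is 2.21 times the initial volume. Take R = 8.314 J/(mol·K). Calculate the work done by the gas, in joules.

P₁ = nRT₁/V₁ = 0.664×8.314×470/6.85 = 379 kPa.
Isothermal: T stays 470 K; PV = const ⇒ V₂ = 15.1 L, P₂ = 171 kPa.
W = nRT ln(V₂/V₁) = 0.664×8.314×470×ln(2.21) = 2060 J.

2060 J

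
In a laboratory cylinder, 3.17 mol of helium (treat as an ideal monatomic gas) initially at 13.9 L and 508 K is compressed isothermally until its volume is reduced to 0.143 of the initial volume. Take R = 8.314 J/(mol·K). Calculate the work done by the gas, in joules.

P₁ = nRT₁/V₁ = 3.17×8.314×508/13.9 = 963 kPa.
Isothermal: T stays 508 K; PV = const ⇒ V₂ = 1.99 L, P₂ = 6740 kPa.
W = nRT ln(V₂/V₁) = 3.17×8.314×508×ln(0.143) = -26000 J.

-26000 J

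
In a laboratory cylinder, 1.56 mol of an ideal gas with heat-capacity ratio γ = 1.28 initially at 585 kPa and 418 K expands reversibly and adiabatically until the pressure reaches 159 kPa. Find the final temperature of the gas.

314 K

V₁ = nRT₁/P₁ = 1.56×8.314×418/585 = 9.27 L.
Adiabatic: T₂/T₁ = (P₂/P₁)^((γ−1)/γ) ⇒ T₂ = 418×(0.272)^0.219 = 314 K; V₂ = 25.6 L.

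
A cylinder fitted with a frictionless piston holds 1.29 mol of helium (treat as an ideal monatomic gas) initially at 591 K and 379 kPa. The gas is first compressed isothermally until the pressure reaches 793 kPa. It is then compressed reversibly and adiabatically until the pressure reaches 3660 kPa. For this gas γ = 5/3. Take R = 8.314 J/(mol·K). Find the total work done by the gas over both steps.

V₁ = nRT₁/P₁ = 1.29×8.314×591/379 = 16.7 L.
Step 1 — Isothermal: T stays 591 K; PV = const ⇒ V₂ = 7.99 L, P₂ = 793 kPa.
ΔU = 0 (ideal gas, T constant).
W = nRT ln(V₂/V₁) = 1.29×8.314×591×ln(0.478) = -4680 J.
Q = ΔU + W = -4680 J.
State after step 1: P = 793 kPa, V = 7.99 L, T = 591 K.
Step 2 — Adiabatic: T₂/T₁ = (P₂/P₁)^((γ−1)/γ) ⇒ T₂ = 591×(4.62)^0.400 = 1090 K; V₂ = 3.19 L.
ΔU = nCvΔT = 1.29×12.5×(1090−591) = 8020 J.
Q = 0 for an adiabatic process, so W = −ΔU = -8020 J.
Net over both steps: W = -12700 J, Q = -4680 J, ΔU = 8020 J.

-12700 J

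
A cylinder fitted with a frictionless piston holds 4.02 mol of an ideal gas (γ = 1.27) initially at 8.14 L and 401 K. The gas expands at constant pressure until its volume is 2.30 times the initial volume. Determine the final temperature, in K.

P₁ = nRT₁/V₁ = 4.02×8.314×401/8.14 = 1650 kPa.
Isobaric: P stays 1650 kPa; V/T = const ⇒ T₂ = 922 K, V₂ = 18.7 L.

922 K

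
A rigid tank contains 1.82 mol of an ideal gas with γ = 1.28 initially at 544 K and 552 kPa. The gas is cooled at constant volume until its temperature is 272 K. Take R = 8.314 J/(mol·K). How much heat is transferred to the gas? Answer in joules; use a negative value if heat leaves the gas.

-14700 J

V₁ = nRT₁/P₁ = 1.82×8.314×544/552 = 14.9 L.
Isochoric: V stays 14.9 L; P/T = const ⇒ T₂ = 272 K, P₂ = 276 kPa.
W = 0 (no volume change).
ΔU = nCvΔT = 1.82×29.7×(272−544) = -14700 J.
Q = ΔU = -14700 J.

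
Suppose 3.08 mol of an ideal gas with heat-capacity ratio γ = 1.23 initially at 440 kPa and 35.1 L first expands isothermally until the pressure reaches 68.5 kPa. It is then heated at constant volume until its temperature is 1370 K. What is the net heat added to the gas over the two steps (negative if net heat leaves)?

114000 J

T₁ = P₁V₁/(nR) = 440×35.1/(3.08×8.314) = 603 K.
Step 1 — Isothermal: T stays 603 K; PV = const ⇒ V₂ = 225 L, P₂ = 68.5 kPa.
ΔU = 0 (ideal gas, T constant).
W = nRT ln(V₂/V₁) = 3.08×8.314×603×ln(6.42) = 28700 J.
Q = ΔU + W = 28700 J.
State after step 1: P = 68.5 kPa, V = 225 L, T = 603 K.
Step 2 — Isochoric: V stays 225 L; P/T = const ⇒ T₂ = 1370 K, P₂ = 156 kPa.
W = 0 (no volume change).
ΔU = nCvΔT = 3.08×36.1×(1370−603) = 85400 J.
Q = ΔU = 85400 J.
Net over both steps: W = 28700 J, Q = 114000 J, ΔU = 85400 J.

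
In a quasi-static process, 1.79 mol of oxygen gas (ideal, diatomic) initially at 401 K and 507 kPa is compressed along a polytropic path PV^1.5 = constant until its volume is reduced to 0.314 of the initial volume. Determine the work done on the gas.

9360 J

V₁ = nRT₁/P₁ = 1.79×8.314×401/507 = 11.8 L.
Polytropic n=1.5: T₂ = T₁(V₁/V₂)^(n−1) = 401×(3.18)^0.50 = 716 K; P₂ = P₁(V₁/V₂)^n = 2880 kPa.
W = (P₁V₁−P₂V₂)/(n−1) = (507×11.8−2880×3.70)/0.50 = -9360 J.
Work done on the gas = −W_by = 9360 J.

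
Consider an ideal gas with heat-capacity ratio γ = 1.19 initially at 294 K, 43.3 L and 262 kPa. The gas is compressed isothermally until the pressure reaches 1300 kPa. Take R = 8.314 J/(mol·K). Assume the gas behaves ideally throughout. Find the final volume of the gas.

Isothermal: T stays 294 K; PV = const ⇒ V₂ = 8.73 L, P₂ = 1300 kPa.

8.73 L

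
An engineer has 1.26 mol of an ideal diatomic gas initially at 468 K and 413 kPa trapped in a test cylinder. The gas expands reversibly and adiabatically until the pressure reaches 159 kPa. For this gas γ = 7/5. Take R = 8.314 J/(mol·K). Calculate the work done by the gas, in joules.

V₁ = nRT₁/P₁ = 1.26×8.314×468/413 = 11.9 L.
Adiabatic: T₂/T₁ = (P₂/P₁)^((γ−1)/γ) ⇒ T₂ = 468×(0.385)^0.286 = 356 K; V₂ = 23.5 L.
ΔU = nCvΔT = 1.26×20.8×(356−468) = -2930 J.
Q = 0 for an adiabatic process, so W = −ΔU = 2930 J.

2930 J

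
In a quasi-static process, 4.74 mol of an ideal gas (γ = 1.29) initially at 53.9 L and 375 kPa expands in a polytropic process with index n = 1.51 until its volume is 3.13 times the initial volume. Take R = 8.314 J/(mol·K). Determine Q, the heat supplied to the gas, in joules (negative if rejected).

T₁ = P₁V₁/(nR) = 375×53.9/(4.74×8.314) = 513 K.
Polytropic n=1.51: T₂ = T₁(V₁/V₂)^(n−1) = 513×(0.319)^0.51 = 287 K; P₂ = P₁(V₁/V₂)^n = 67.0 kPa.
W = (P₁V₁−P₂V₂)/(n−1) = (375×53.9−67.0×169)/0.51 = 17500 J.
ΔU = nCvΔT = 4.74×28.7×(287−513) = -30700 J.
Q = ΔU + W = -13300 J.

-13300 J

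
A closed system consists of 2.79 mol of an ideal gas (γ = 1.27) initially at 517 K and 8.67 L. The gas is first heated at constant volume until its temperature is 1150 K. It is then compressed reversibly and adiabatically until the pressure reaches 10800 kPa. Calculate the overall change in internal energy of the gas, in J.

P₁ = nRT₁/V₁ = 2.79×8.314×517/8.67 = 1380 kPa.
Step 1 — Isochoric: V stays 8.67 L; P/T = const ⇒ T₂ = 1150 K, P₂ = 3080 kPa.
W = 0 (no volume change).
ΔU = nCvΔT = 2.79×30.8×(1150−517) = 54400 J.
Q = ΔU = 54400 J.
State after step 1: P = 3080 kPa, V = 8.67 L, T = 1150 K.
Step 2 — Adiabatic: T₂/T₁ = (P₂/P₁)^((γ−1)/γ) ⇒ T₂ = 1150×(3.51)^0.213 = 1500 K; V₂ = 3.23 L.
ΔU = nCvΔT = 2.79×30.8×(1500−1150) = 30200 J.
Q = 0 for an adiabatic process, so W = −ΔU = -30200 J.
Net over both steps: W = -30200 J, Q = 54400 J, ΔU = 84600 J.

84600 J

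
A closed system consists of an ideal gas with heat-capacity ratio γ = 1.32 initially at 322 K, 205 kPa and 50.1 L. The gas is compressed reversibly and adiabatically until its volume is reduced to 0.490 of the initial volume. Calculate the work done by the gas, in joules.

-8230 J

n = P₁V₁/(RT₁) = 205×50.1/(8.314×322) = 3.84 mol.
Adiabatic: TV^(γ−1) = const ⇒ T₂ = 322×(2.04)^0.320 = 405 K; PV^γ = const ⇒ P₂ = 526 kPa.
ΔU = nCvΔT = 3.84×26.0×(405−322) = 8230 J.
Q = 0 for an adiabatic process, so W = −ΔU = -8230 J.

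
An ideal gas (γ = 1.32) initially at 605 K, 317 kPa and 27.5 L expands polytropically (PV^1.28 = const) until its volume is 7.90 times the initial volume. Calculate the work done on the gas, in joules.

n = P₁V₁/(RT₁) = 317×27.5/(8.314×605) = 1.73 mol.
Polytropic n=1.28: T₂ = T₁(V₁/V₂)^(n−1) = 605×(0.127)^0.28 = 339 K; P₂ = P₁(V₁/V₂)^n = 22.5 kPa.
W = (P₁V₁−P₂V₂)/(n−1) = (317×27.5−22.5×217)/0.28 = 13700 J.
Work done on the gas = −W_by = -13700 J.

-13700 J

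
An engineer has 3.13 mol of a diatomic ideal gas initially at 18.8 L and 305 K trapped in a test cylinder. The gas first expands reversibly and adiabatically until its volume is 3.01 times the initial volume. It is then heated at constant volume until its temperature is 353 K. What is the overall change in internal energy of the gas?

3120 J

P₁ = nRT₁/V₁ = 3.13×8.314×305/18.8 = 422 kPa.
Step 1 — Adiabatic: TV^(γ−1) = const ⇒ T₂ = 305×(0.332)^0.400 = 196 K; PV^γ = const ⇒ P₂ = 90.3 kPa.
ΔU = nCvΔT = 3.13×20.8×(196−305) = -7070 J.
Q = 0 for an adiabatic process, so W = −ΔU = 7070 J.
State after step 1: P = 90.3 kPa, V = 56.6 L, T = 196 K.
Step 2 — Isochoric: V stays 56.6 L; P/T = const ⇒ T₂ = 353 K, P₂ = 162 kPa.
W = 0 (no volume change).
ΔU = nCvΔT = 3.13×20.8×(353−196) = 10200 J.
Q = ΔU = 10200 J.
Net over both steps: W = 7070 J, Q = 10200 J, ΔU = 3120 J.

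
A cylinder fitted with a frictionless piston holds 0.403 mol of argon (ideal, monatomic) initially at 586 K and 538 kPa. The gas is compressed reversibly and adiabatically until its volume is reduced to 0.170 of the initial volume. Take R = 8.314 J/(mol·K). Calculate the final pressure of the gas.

10300 kPa

V₁ = nRT₁/P₁ = 0.403×8.314×586/538 = 3.65 L.
Adiabatic: TV^(γ−1) = const ⇒ T₂ = 586×(5.88)^0.667 = 1910 K; PV^γ = const ⇒ P₂ = 10300 kPa.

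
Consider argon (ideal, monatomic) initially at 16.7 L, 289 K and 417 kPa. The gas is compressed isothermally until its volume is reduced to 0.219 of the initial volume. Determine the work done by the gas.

n = P₁V₁/(RT₁) = 417×16.7/(8.314×289) = 2.90 mol.
Isothermal: T stays 289 K; PV = const ⇒ V₂ = 3.66 L, P₂ = 1900 kPa.
W = nRT ln(V₂/V₁) = 2.90×8.314×289×ln(0.219) = -10600 J.

-10600 J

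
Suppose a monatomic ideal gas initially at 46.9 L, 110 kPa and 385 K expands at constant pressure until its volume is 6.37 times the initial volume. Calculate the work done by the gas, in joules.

27700 J

n = P₁V₁/(RT₁) = 110×46.9/(8.314×385) = 1.61 mol.
Isobaric: P stays 110 kPa; V/T = const ⇒ T₂ = 2450 K, V₂ = 299 L.
W = PΔV = 110×(299−46.9) kPa·L = 27700 J.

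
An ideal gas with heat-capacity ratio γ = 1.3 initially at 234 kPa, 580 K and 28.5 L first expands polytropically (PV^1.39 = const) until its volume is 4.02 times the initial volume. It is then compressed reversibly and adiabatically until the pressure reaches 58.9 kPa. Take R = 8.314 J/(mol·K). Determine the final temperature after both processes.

383 K

n = P₁V₁/(RT₁) = 234×28.5/(8.314×580) = 1.38 mol.
Step 1 — Polytropic n=1.39: T₂ = T₁(V₁/V₂)^(n−1) = 580×(0.249)^0.39 = 337 K; P₂ = P₁(V₁/V₂)^n = 33.8 kPa.
W = (P₁V₁−P₂V₂)/(n−1) = (234×28.5−33.8×115)/0.39 = 7160 J.
ΔU = nCvΔT = 1.38×27.7×(337−580) = -9310 J.
Q = ΔU + W = -2150 J.
State after step 1: P = 33.8 kPa, V = 115 L, T = 337 K.
Step 2 — Adiabatic: T₂/T₁ = (P₂/P₁)^((γ−1)/γ) ⇒ T₂ = 337×(1.74)^0.231 = 383 K; V₂ = 74.8 L.
ΔU = nCvΔT = 1.38×27.7×(383−337) = 1760 J.
Q = 0 for an adiabatic process, so W = −ΔU = -1760 J.
Net over both steps: W = 5400 J, Q = -2150 J, ΔU = -7550 J.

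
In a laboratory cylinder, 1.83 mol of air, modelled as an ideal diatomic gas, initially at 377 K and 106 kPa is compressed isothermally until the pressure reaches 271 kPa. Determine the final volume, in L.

V₁ = nRT₁/P₁ = 1.83×8.314×377/106 = 54.1 L.
Isothermal: T stays 377 K; PV = const ⇒ V₂ = 21.2 L, P₂ = 271 kPa.

21.2 L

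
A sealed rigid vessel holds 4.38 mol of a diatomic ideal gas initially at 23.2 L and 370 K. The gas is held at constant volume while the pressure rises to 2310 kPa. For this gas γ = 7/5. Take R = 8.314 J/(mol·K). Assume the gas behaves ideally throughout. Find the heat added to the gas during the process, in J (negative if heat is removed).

100000 J

P₁ = nRT₁/V₁ = 4.38×8.314×370/23.2 = 581 kPa.
Isochoric: V stays 23.2 L; P/T = const ⇒ T₂ = 1470 K, P₂ = 2310 kPa.
W = 0 (no volume change).
ΔU = nCvΔT = 4.38×20.8×(1470−370) = 100000 J.
Q = ΔU = 100000 J.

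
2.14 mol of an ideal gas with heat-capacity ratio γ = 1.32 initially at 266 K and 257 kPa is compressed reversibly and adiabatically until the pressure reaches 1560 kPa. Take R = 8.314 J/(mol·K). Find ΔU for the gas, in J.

8110 J

V₁ = nRT₁/P₁ = 2.14×8.314×266/257 = 18.4 L.
Adiabatic: T₂/T₁ = (P₂/P₁)^((γ−1)/γ) ⇒ T₂ = 266×(6.07)^0.242 = 412 K; V₂ = 4.70 L.
For an ideal gas ΔU = nCvΔT with Cv = R/(γ−1) = 26.0 J/(mol·K).
ΔU = 2.14×26.0×(412−266) = 8110 J.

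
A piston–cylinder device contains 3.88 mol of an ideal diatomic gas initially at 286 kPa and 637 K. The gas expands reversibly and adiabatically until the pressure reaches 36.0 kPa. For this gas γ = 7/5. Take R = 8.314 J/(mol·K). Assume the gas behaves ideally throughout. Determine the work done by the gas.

23000 J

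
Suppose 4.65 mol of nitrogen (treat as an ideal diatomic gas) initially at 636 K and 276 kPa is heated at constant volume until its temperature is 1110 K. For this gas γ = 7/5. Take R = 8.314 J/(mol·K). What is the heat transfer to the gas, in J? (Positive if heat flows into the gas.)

V₁ = nRT₁/P₁ = 4.65×8.314×636/276 = 89.1 L.
Isochoric: V stays 89.1 L; P/T = const ⇒ T₂ = 1110 K, P₂ = 482 kPa.
W = 0 (no volume change).
ΔU = nCvΔT = 4.65×20.8×(1110−636) = 45800 J.
Q = ΔU = 45800 J.

45800 J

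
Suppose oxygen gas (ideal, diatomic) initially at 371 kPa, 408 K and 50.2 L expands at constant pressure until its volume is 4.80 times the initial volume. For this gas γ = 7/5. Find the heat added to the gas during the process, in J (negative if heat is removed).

248000 J

n = P₁V₁/(RT₁) = 371×50.2/(8.314×408) = 5.49 mol.
Isobaric: P stays 371 kPa; V/T = const ⇒ T₂ = 1960 K, V₂ = 241 L.
W = PΔV = 371×(241−50.2) kPa·L = 70800 J.
ΔU = nCvΔT = 5.49×20.8×(1960−408) = 177000 J.
Q = ΔU + W = nCpΔT = 248000 J.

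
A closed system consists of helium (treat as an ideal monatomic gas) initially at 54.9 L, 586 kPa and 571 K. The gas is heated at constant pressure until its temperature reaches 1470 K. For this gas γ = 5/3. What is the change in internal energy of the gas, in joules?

n = P₁V₁/(RT₁) = 586×54.9/(8.314×571) = 6.78 mol.
Isobaric: P stays 586 kPa; V/T = const ⇒ T₂ = 1470 K, V₂ = 141 L.
For an ideal gas ΔU = nCvΔT with Cv = (3/2)R = 12.5 J/(mol·K).
ΔU = 6.78×12.5×(1470−571) = 76000 J.

76000 J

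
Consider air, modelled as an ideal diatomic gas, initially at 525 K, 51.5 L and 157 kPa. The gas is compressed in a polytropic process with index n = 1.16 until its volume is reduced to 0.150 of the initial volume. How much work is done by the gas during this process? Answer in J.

n = P₁V₁/(RT₁) = 157×51.5/(8.314×525) = 1.85 mol.
Polytropic n=1.16: T₂ = T₁(V₁/V₂)^(n−1) = 525×(6.67)^0.16 = 711 K; P₂ = P₁(V₁/V₂)^n = 1420 kPa.
W = (P₁V₁−P₂V₂)/(n−1) = (157×51.5−1420×7.72)/0.16 = -17900 J.

-17900 J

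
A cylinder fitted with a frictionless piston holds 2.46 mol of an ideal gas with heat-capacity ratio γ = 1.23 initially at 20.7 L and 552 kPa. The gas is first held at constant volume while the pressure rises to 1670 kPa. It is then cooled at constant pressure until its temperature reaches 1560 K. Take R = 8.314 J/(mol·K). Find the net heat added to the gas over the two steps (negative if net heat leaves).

86400 J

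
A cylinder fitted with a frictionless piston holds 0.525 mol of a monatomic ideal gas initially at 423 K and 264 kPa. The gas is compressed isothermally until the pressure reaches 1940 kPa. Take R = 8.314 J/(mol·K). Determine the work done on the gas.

3680 J

V₁ = nRT₁/P₁ = 0.525×8.314×423/264 = 6.99 L.
Isothermal: T stays 423 K; PV = const ⇒ V₂ = 0.952 L, P₂ = 1940 kPa.
W = nRT ln(V₂/V₁) = 0.525×8.314×423×ln(0.136) = -3680 J.
Work done on the gas = −W_by = 3680 J.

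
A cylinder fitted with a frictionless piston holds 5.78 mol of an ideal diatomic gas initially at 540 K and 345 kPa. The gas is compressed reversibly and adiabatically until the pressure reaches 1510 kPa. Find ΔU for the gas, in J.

34000 J

V₁ = nRT₁/P₁ = 5.78×8.314×540/345 = 75.2 L.
Adiabatic: T₂/T₁ = (P₂/P₁)^((γ−1)/γ) ⇒ T₂ = 540×(4.38)^0.286 = 823 K; V₂ = 26.2 L.
For an ideal gas ΔU = nCvΔT with Cv = (5/2)R = 20.8 J/(mol·K).
ΔU = 5.78×20.8×(823−540) = 34000 J.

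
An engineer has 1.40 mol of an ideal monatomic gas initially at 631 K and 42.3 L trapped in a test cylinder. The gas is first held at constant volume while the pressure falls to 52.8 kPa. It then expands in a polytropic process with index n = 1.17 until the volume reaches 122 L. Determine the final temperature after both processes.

P₁ = nRT₁/V₁ = 1.40×8.314×631/42.3 = 174 kPa.
Step 1 — Isochoric: V stays 42.3 L; P/T = const ⇒ T₂ = 192 K, P₂ = 52.8 kPa.
W = 0 (no volume change).
ΔU = nCvΔT = 1.40×12.5×(192−631) = -7670 J.
Q = ΔU = -7670 J.
State after step 1: P = 52.8 kPa, V = 42.3 L, T = 192 K.
Step 2 — Polytropic n=1.17: T₂ = T₁(V₁/V₂)^(n−1) = 192×(0.347)^0.17 = 160 K; P₂ = P₁(V₁/V₂)^n = 15.3 kPa.
W = (P₁V₁−P₂V₂)/(n−1) = (52.8×42.3−15.3×122)/0.17 = 2160 J.
ΔU = nCvΔT = 1.40×12.5×(160−192) = -552 J.
Q = ΔU + W = 1610 J.
Net over both steps: W = 2160 J, Q = -6050 J, ΔU = -8220 J.

160 K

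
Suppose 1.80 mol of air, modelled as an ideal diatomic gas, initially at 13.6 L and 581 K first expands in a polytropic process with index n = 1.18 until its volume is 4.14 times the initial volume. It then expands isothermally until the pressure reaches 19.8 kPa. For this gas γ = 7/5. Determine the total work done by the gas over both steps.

23000 J

P₁ = nRT₁/V₁ = 1.80×8.314×581/13.6 = 639 kPa.
Step 1 — Polytropic n=1.18: T₂ = T₁(V₁/V₂)^(n−1) = 581×(0.242)^0.18 = 450 K; P₂ = P₁(V₁/V₂)^n = 120 kPa.
W = (P₁V₁−P₂V₂)/(n−1) = (639×13.6−120×56.3)/0.18 = 10900 J.
ΔU = nCvΔT = 1.80×20.8×(450−581) = -4900 J.
Q = ΔU + W = 5990 J.
State after step 1: P = 120 kPa, V = 56.3 L, T = 450 K.
Step 2 — Isothermal: T stays 450 K; PV = const ⇒ V₂ = 340 L, P₂ = 19.8 kPa.
ΔU = 0 (ideal gas, T constant).
W = nRT ln(V₂/V₁) = 1.80×8.314×450×ln(6.04) = 12100 J.
Q = ΔU + W = 12100 J.
Net over both steps: W = 23000 J, Q = 18100 J, ΔU = -4900 J.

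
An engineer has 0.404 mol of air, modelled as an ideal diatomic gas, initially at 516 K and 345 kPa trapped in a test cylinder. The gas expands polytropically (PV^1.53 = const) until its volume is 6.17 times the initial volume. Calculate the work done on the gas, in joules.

V₁ = nRT₁/P₁ = 0.404×8.314×516/345 = 5.02 L.
Polytropic n=1.53: T₂ = T₁(V₁/V₂)^(n−1) = 516×(0.162)^0.53 = 197 K; P₂ = P₁(V₁/V₂)^n = 21.3 kPa.
W = (P₁V₁−P₂V₂)/(n−1) = (345×5.02−21.3×31.0)/0.53 = 2020 J.
Work done on the gas = −W_by = -2020 J.

-2020 J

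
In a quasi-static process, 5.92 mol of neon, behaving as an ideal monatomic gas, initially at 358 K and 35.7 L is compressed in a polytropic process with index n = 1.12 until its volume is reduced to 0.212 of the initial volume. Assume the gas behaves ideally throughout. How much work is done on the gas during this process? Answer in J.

30000 J

P₁ = nRT₁/V₁ = 5.92×8.314×358/35.7 = 494 kPa.
Polytropic n=1.12: T₂ = T₁(V₁/V₂)^(n−1) = 358×(4.72)^0.12 = 431 K; P₂ = P₁(V₁/V₂)^n = 2800 kPa.
W = (P₁V₁−P₂V₂)/(n−1) = (494×35.7−2800×7.57)/0.12 = -30000 J.
Work done on the gas = −W_by = 30000 J.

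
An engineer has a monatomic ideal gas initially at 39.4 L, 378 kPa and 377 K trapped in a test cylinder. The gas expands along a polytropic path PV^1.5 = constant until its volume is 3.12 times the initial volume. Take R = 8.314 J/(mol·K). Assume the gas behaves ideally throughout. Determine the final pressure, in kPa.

68.6 kPa

Polytropic n=1.5: T₂ = T₁(V₁/V₂)^(n−1) = 377×(0.321)^0.50 = 213 K; P₂ = P₁(V₁/V₂)^n = 68.6 kPa.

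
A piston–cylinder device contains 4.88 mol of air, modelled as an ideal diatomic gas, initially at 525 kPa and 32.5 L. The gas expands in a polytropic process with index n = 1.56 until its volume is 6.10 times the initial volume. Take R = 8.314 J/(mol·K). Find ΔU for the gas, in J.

-27200 J

T₁ = P₁V₁/(nR) = 525×32.5/(4.88×8.314) = 421 K.
Polytropic n=1.56: T₂ = T₁(V₁/V₂)^(n−1) = 421×(0.164)^0.56 = 153 K; P₂ = P₁(V₁/V₂)^n = 31.3 kPa.
For an ideal gas ΔU = nCvΔT with Cv = (5/2)R = 20.8 J/(mol·K).
ΔU = 4.88×20.8×(153−421) = -27200 J.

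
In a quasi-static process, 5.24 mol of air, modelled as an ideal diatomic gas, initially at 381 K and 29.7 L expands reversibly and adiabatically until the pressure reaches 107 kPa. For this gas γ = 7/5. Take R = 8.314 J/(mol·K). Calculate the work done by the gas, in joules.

P₁ = nRT₁/V₁ = 5.24×8.314×381/29.7 = 559 kPa.
Adiabatic: T₂/T₁ = (P₂/P₁)^((γ−1)/γ) ⇒ T₂ = 381×(0.191)^0.286 = 238 K; V₂ = 96.7 L.
ΔU = nCvΔT = 5.24×20.8×(238−381) = -15600 J.
Q = 0 for an adiabatic process, so W = −ΔU = 15600 J.

15600 J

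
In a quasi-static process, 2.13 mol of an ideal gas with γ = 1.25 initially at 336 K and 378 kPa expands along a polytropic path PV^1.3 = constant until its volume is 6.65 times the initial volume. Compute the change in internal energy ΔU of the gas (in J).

V₁ = nRT₁/P₁ = 2.13×8.314×336/378 = 15.7 L.
Polytropic n=1.3: T₂ = T₁(V₁/V₂)^(n−1) = 336×(0.150)^0.30 = 190 K; P₂ = P₁(V₁/V₂)^n = 32.2 kPa.
For an ideal gas ΔU = nCvΔT with Cv = R/(γ−1) = 33.3 J/(mol·K).
ΔU = 2.13×33.3×(190−336) = -10300 J.

-10300 J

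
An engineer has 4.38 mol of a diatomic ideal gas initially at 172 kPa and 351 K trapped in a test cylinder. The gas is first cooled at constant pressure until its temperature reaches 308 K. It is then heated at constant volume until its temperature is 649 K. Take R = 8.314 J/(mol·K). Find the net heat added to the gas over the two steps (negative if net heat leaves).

V₁ = nRT₁/P₁ = 4.38×8.314×351/172 = 74.3 L.
Step 1 — Isobaric: P stays 172 kPa; V/T = const ⇒ T₂ = 308 K, V₂ = 65.2 L.
W = PΔV = 172×(65.2−74.3) kPa·L = -1570 J.
ΔU = nCvΔT = 4.38×20.8×(308−351) = -3910 J.
Q = ΔU + W = nCpΔT = -5480 J.
State after step 1: P = 172 kPa, V = 65.2 L, T = 308 K.
Step 2 — Isochoric: V stays 65.2 L; P/T = const ⇒ T₂ = 649 K, P₂ = 362 kPa.
W = 0 (no volume change).
ΔU = nCvΔT = 4.38×20.8×(649−308) = 31000 J.
Q = ΔU = 31000 J.
Net over both steps: W = -1570 J, Q = 25600 J, ΔU = 27100 J.

25600 J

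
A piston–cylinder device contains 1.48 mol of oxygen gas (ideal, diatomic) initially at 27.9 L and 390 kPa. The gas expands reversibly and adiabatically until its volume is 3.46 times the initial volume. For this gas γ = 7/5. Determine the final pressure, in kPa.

T₁ = P₁V₁/(nR) = 390×27.9/(1.48×8.314) = 884 K.
Adiabatic: TV^(γ−1) = const ⇒ T₂ = 884×(0.289)^0.400 = 538 K; PV^γ = const ⇒ P₂ = 68.6 kPa.

68.6 kPa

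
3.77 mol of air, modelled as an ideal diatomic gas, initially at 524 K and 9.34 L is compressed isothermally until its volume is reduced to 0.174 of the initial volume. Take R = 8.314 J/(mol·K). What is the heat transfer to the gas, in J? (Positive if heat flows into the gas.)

-28700 J

P₁ = nRT₁/V₁ = 3.77×8.314×524/9.34 = 1760 kPa.
Isothermal: T stays 524 K; PV = const ⇒ V₂ = 1.63 L, P₂ = 10100 kPa.
ΔU = 0 (ideal gas, T constant).
W = nRT ln(V₂/V₁) = 3.77×8.314×524×ln(0.174) = -28700 J.
Q = ΔU + W = -28700 J.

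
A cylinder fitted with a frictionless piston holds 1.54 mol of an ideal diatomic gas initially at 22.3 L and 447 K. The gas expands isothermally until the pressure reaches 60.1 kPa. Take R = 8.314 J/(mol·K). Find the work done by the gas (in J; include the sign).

8310 J

P₁ = nRT₁/V₁ = 1.54×8.314×447/22.3 = 257 kPa.
Isothermal: T stays 447 K; PV = const ⇒ V₂ = 95.2 L, P₂ = 60.1 kPa.
W = nRT ln(V₂/V₁) = 1.54×8.314×447×ln(4.27) = 8310 J.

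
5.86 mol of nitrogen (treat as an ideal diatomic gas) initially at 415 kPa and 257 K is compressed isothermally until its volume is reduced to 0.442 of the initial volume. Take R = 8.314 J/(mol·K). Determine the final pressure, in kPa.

939 kPa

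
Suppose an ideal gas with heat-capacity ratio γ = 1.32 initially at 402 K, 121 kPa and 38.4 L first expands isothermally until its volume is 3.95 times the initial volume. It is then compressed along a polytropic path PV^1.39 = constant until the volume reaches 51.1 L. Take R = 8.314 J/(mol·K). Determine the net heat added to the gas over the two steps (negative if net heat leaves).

n = P₁V₁/(RT₁) = 121×38.4/(8.314×402) = 1.39 mol.
Step 1 — Isothermal: T stays 402 K; PV = const ⇒ V₂ = 152 L, P₂ = 30.6 kPa.
ΔU = 0 (ideal gas, T constant).
W = nRT ln(V₂/V₁) = 1.39×8.314×402×ln(3.95) = 6380 J.
Q = ΔU + W = 6380 J.
State after step 1: P = 30.6 kPa, V = 152 L, T = 402 K.
Step 2 — Polytropic n=1.39: T₂ = T₁(V₁/V₂)^(n−1) = 402×(2.97)^0.39 = 614 K; P₂ = P₁(V₁/V₂)^n = 139 kPa.
W = (P₁V₁−P₂V₂)/(n−1) = (30.6×152−139×51.1)/0.39 = -6300 J.
ΔU = nCvΔT = 1.39×26.0×(614−402) = 7670 J.
Q = ΔU + W = 1380 J.
Net over both steps: W = 85.8 J, Q = 7760 J, ΔU = 7670 J.

7760 J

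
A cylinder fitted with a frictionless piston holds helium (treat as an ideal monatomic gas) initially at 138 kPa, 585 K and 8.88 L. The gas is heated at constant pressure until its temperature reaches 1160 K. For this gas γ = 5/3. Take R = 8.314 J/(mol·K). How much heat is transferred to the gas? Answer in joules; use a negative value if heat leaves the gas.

3010 J

n = P₁V₁/(RT₁) = 138×8.88/(8.314×585) = 0.252 mol.
Isobaric: P stays 138 kPa; V/T = const ⇒ T₂ = 1160 K, V₂ = 17.6 L.
W = PΔV = 138×(17.6−8.88) kPa·L = 1200 J.
ΔU = nCvΔT = 0.252×12.5×(1160−585) = 1810 J.
Q = ΔU + W = nCpΔT = 3010 J.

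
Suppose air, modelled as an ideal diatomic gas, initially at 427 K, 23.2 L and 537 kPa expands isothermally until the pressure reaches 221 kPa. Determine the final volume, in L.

Isothermal: T stays 427 K; PV = const ⇒ V₂ = 56.4 L, P₂ = 221 kPa.

56.4 L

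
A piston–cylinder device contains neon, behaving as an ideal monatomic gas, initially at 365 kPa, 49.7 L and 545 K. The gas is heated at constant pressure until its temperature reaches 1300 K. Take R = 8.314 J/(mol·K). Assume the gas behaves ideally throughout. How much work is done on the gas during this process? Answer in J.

-25100 J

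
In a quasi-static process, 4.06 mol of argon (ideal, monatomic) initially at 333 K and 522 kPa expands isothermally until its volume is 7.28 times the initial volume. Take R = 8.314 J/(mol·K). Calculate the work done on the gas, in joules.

V₁ = nRT₁/P₁ = 4.06×8.314×333/522 = 21.5 L.
Isothermal: T stays 333 K; PV = const ⇒ V₂ = 157 L, P₂ = 71.7 kPa.
W = nRT ln(V₂/V₁) = 4.06×8.314×333×ln(7.28) = 22300 J.
Work done on the gas = −W_by = -22300 J.

-22300 J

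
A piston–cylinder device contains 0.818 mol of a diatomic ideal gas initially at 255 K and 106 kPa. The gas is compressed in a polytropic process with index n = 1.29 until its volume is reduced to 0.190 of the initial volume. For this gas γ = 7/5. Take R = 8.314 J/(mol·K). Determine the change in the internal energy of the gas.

V₁ = nRT₁/P₁ = 0.818×8.314×255/106 = 16.4 L.
Polytropic n=1.29: T₂ = T₁(V₁/V₂)^(n−1) = 255×(5.26)^0.29 = 413 K; P₂ = P₁(V₁/V₂)^n = 903 kPa.
For an ideal gas ΔU = nCvΔT with Cv = (5/2)R = 20.8 J/(mol·K).
ΔU = 0.818×20.8×(413−255) = 2680 J.

2680 J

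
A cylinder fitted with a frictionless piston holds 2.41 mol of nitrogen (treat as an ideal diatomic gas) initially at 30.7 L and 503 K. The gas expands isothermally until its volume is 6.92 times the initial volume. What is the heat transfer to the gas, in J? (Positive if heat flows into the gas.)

19500 J

P₁ = nRT₁/V₁ = 2.41×8.314×503/30.7 = 328 kPa.
Isothermal: T stays 503 K; PV = const ⇒ V₂ = 212 L, P₂ = 47.4 kPa.
ΔU = 0 (ideal gas, T constant).
W = nRT ln(V₂/V₁) = 2.41×8.314×503×ln(6.92) = 19500 J.
Q = ΔU + W = 19500 J.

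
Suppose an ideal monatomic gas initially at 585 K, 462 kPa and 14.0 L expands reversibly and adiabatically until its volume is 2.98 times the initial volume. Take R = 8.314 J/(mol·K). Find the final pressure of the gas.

Adiabatic: TV^(γ−1) = const ⇒ T₂ = 585×(0.336)^0.667 = 282 K; PV^γ = const ⇒ P₂ = 74.9 kPa.

74.9 kPa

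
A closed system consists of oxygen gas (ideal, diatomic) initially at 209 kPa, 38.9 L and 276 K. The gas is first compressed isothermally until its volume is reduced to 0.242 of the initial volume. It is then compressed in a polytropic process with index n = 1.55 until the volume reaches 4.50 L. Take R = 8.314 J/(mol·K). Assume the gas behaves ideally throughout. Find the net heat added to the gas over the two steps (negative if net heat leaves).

n = P₁V₁/(RT₁) = 209×38.9/(8.314×276) = 3.54 mol.
Step 1 — Isothermal: T stays 276 K; PV = const ⇒ V₂ = 9.41 L, P₂ = 864 kPa.
ΔU = 0 (ideal gas, T constant).
W = nRT ln(V₂/V₁) = 3.54×8.314×276×ln(0.242) = -11500 J.
Q = ΔU + W = -11500 J.
State after step 1: P = 864 kPa, V = 9.41 L, T = 276 K.
Step 2 — Polytropic n=1.55: T₂ = T₁(V₁/V₂)^(n−1) = 276×(2.09)^0.55 = 414 K; P₂ = P₁(V₁/V₂)^n = 2710 kPa.
W = (P₁V₁−P₂V₂)/(n−1) = (864×9.41−2710×4.50)/0.55 = -7400 J.
ΔU = nCvΔT = 3.54×20.8×(414−276) = 10200 J.
Q = ΔU + W = 2780 J.
Net over both steps: W = -18900 J, Q = -8760 J, ΔU = 10200 J.

-8760 J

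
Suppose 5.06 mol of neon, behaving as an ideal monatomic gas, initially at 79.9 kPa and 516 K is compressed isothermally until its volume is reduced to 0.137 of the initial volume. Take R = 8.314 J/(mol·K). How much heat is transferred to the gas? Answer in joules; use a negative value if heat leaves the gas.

V₁ = nRT₁/P₁ = 5.06×8.314×516/79.9 = 272 L.
Isothermal: T stays 516 K; PV = const ⇒ V₂ = 37.2 L, P₂ = 583 kPa.
ΔU = 0 (ideal gas, T constant).
W = nRT ln(V₂/V₁) = 5.06×8.314×516×ln(0.137) = -43100 J.
Q = ΔU + W = -43100 J.

-43100 J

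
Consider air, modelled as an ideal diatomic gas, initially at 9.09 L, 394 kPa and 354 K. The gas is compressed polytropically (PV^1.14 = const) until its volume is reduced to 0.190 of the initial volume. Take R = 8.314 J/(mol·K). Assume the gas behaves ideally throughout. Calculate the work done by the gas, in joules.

-6700 J

n = P₁V₁/(RT₁) = 394×9.09/(8.314×354) = 1.22 mol.
Polytropic n=1.14: T₂ = T₁(V₁/V₂)^(n−1) = 354×(5.26)^0.14 = 447 K; P₂ = P₁(V₁/V₂)^n = 2620 kPa.
W = (P₁V₁−P₂V₂)/(n−1) = (394×9.09−2620×1.73)/0.14 = -6700 J.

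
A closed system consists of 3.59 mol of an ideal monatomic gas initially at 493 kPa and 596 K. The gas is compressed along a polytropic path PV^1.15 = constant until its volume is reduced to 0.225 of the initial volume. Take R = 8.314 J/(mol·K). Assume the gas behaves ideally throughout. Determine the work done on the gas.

29700 J

V₁ = nRT₁/P₁ = 3.59×8.314×596/493 = 36.1 L.
Polytropic n=1.15: T₂ = T₁(V₁/V₂)^(n−1) = 596×(4.44)^0.15 = 745 K; P₂ = P₁(V₁/V₂)^n = 2740 kPa.
W = (P₁V₁−P₂V₂)/(n−1) = (493×36.1−2740×8.12)/0.15 = -29700 J.
Work done on the gas = −W_by = 29700 J.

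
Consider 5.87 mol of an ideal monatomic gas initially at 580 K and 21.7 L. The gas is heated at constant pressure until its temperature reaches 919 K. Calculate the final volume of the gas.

34.4 L

P₁ = nRT₁/V₁ = 5.87×8.314×580/21.7 = 1300 kPa.
Isobaric: P stays 1300 kPa; V/T = const ⇒ T₂ = 919 K, V₂ = 34.4 L.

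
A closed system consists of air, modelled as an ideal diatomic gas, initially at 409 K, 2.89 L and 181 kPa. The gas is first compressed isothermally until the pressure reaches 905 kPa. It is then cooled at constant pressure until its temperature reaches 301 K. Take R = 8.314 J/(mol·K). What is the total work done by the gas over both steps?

-980 J

n = P₁V₁/(RT₁) = 181×2.89/(8.314×409) = 0.154 mol.
Step 1 — Isothermal: T stays 409 K; PV = const ⇒ V₂ = 0.578 L, P₂ = 905 kPa.
ΔU = 0 (ideal gas, T constant).
W = nRT ln(V₂/V₁) = 0.154×8.314×409×ln(0.200) = -842 J.
Q = ΔU + W = -842 J.
State after step 1: P = 905 kPa, V = 0.578 L, T = 409 K.
Step 2 — Isobaric: P stays 905 kPa; V/T = const ⇒ T₂ = 301 K, V₂ = 0.425 L.
W = PΔV = 905×(0.425−0.578) kPa·L = -138 J.
ΔU = nCvΔT = 0.154×20.8×(301−409) = -345 J.
Q = ΔU + W = nCpΔT = -483 J.
Net over both steps: W = -980 J, Q = -1330 J, ΔU = -345 J.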